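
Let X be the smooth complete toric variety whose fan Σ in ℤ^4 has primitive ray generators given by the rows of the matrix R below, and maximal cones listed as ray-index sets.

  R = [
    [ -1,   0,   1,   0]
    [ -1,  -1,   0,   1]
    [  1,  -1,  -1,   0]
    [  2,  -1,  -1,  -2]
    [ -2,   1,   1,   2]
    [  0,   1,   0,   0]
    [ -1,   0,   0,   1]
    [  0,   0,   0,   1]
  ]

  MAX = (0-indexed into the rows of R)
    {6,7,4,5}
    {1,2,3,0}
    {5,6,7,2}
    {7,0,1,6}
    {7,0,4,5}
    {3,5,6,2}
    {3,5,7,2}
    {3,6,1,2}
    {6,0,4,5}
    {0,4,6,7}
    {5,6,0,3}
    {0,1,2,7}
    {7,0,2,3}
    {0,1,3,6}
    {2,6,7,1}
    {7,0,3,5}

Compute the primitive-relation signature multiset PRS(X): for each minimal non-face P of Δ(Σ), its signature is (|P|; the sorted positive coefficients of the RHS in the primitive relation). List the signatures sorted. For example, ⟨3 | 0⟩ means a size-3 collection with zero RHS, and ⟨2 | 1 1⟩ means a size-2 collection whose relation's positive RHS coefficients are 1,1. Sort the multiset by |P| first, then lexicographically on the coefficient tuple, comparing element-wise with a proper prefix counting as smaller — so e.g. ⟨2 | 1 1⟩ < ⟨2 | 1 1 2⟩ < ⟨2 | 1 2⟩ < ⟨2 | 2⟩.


Primitive collections (9):

  P = {3,4}:  v_{3} + v_{4} = 0 ; sig = ⟨2 | 0⟩
  P = {1,5}:  v_{1} + v_{5} = v_{6} ; sig = ⟨2 | 1⟩
  P = {2,4}:  v_{2} + v_{4} = v_{6} + v_{7} ; sig = ⟨2 | 1 1⟩
  P = {1,4}:  v_{1} + v_{4} = v_{0} + 2·v_{6} + v_{7} ; sig = ⟨2 | 1 1 2⟩
  P = {0,2,5}:  v_{0} + v_{2} + v_{5} = 0 ; sig = ⟨3 | 0⟩
  P = {0,2,6}:  v_{0} + v_{2} + v_{6} = v_{1} ; sig = ⟨3 | 1⟩
  P = {3,6,7}:  v_{3} + v_{6} + v_{7} = v_{2} ; sig = ⟨3 | 1⟩
  P = {1,3,7}:  v_{1} + v_{3} + v_{7} = v_{0} + 2·v_{2} ; sig = ⟨3 | 1 2⟩
  P = {0,5,6,7}:  v_{0} + v_{5} + v_{6} + v_{7} = v_{4} ; sig = ⟨4 | 1⟩

Sorted signature multiset PRS(X):
{ ⟨2 | 0⟩,  ⟨2 | 1⟩,  ⟨2 | 1 1⟩,  ⟨2 | 1 1 2⟩,  ⟨3 | 0⟩,  ⟨3 | 1⟩ ×2,  ⟨3 | 1 2⟩,  ⟨4 | 1⟩ }


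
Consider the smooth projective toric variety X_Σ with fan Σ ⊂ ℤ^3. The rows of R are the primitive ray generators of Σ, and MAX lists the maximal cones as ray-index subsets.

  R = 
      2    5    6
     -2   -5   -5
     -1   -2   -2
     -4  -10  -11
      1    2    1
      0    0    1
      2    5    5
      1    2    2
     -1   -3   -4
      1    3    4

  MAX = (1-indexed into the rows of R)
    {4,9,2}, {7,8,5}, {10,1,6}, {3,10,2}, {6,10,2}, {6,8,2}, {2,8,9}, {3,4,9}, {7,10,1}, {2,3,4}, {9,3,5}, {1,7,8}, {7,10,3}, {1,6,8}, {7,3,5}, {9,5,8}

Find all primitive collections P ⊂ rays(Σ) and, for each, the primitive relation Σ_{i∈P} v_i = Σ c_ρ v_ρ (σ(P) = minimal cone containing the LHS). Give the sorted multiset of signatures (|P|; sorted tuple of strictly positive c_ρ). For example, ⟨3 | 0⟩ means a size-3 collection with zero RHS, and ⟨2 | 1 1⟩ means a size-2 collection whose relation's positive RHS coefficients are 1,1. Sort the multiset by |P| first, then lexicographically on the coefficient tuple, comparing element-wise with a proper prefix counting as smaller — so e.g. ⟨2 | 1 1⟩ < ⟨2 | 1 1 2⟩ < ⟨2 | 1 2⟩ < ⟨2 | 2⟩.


22 collections generate NE(X_Σ); each relation:

  • {2,7}:  v_{2} + v_{7} = 0  ⇒ sig = ⟨2 | 0⟩
  • {3,8}:  v_{3} + v_{8} = 0  ⇒ sig = ⟨2 | 0⟩
  • {9,10}:  v_{9} + v_{10} = 0  ⇒ sig = ⟨2 | 0⟩
  • {1,2}:  v_{1} + v_{2} = v_{6}  ⇒ sig = ⟨2 | 1⟩
  • {1,3}:  v_{1} + v_{3} = v_{10}  ⇒ sig = ⟨2 | 1⟩
  • {1,4}:  v_{1} + v_{4} = v_{2}  ⇒ sig = ⟨2 | 1⟩
  • {1,9}:  v_{1} + v_{9} = v_{8}  ⇒ sig = ⟨2 | 1⟩
  • {2,5}:  v_{2} + v_{5} = v_{9}  ⇒ sig = ⟨2 | 1⟩
  • {5,6}:  v_{5} + v_{6} = v_{8}  ⇒ sig = ⟨2 | 1⟩
  • {5,10}:  v_{5} + v_{10} = v_{7}  ⇒ sig = ⟨2 | 1⟩
  • {6,7}:  v_{6} + v_{7} = v_{1}  ⇒ sig = ⟨2 | 1⟩
  • {7,9}:  v_{7} + v_{9} = v_{5}  ⇒ sig = ⟨2 | 1⟩
  • {8,10}:  v_{8} + v_{10} = v_{1}  ⇒ sig = ⟨2 | 1⟩
  • {1,5}:  v_{1} + v_{5} = v_{7} + v_{8}  ⇒ sig = ⟨2 | 1 1⟩
  • {3,6}:  v_{3} + v_{6} = v_{2} + v_{10}  ⇒ sig = ⟨2 | 1 1⟩
  • {4,7}:  v_{4} + v_{7} = v_{3} + v_{9}  ⇒ sig = ⟨2 | 1 1⟩
  • {4,8}:  v_{4} + v_{8} = v_{2} + v_{9}  ⇒ sig = ⟨2 | 1 1⟩
  • {4,10}:  v_{4} + v_{10} = v_{2} + v_{3}  ⇒ sig = ⟨2 | 1 1⟩
  • {6,9}:  v_{6} + v_{9} = v_{2} + v_{8}  ⇒ sig = ⟨2 | 1 1⟩
  • {4,5}:  v_{4} + v_{5} = v_{3} + 2·v_{9}  ⇒ sig = ⟨2 | 1 2⟩
  • {4,6}:  v_{4} + v_{6} = 2·v_{2}  ⇒ sig = ⟨2 | 2⟩
  • {2,3,9}:  v_{2} + v_{3} + v_{9} = v_{4}  ⇒ sig = ⟨3 | 1⟩

so the primitive-relation signature multiset is
    |P|=2: 21 collections, coeffs (), (), (), (1), (1), (1), (1), (1), (1), (1), (1), (1), (1), (1,1), (1,1), (1,1), (1,1), (1,1), (1,1), (1,2), (2)
    |P|=3: 1 collection, coeffs (1)


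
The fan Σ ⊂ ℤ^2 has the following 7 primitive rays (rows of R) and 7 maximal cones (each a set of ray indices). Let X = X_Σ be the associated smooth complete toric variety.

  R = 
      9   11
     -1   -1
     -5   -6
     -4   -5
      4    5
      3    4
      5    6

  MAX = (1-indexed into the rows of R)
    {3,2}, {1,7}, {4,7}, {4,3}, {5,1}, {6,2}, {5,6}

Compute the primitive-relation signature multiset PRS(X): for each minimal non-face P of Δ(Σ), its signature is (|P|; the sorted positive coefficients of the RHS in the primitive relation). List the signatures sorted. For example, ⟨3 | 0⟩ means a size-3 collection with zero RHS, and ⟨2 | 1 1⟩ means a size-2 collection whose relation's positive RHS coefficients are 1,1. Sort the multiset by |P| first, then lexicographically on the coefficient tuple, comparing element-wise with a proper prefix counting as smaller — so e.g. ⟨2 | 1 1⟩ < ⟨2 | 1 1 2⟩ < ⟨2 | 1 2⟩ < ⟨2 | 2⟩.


Primitive collections (14):

  {3,7}:  v_{3} + v_{7} = 0 — sig = ⟨2 | 0⟩
  {4,5}:  v_{4} + v_{5} = 0 — sig = ⟨2 | 0⟩
  {1,3}:  v_{1} + v_{3} = v_{5} — sig = ⟨2 | 1⟩
  {1,4}:  v_{1} + v_{4} = v_{7} — sig = ⟨2 | 1⟩
  {2,4}:  v_{2} + v_{4} = v_{3} — sig = ⟨2 | 1⟩
  {2,5}:  v_{2} + v_{5} = v_{6} — sig = ⟨2 | 1⟩
  {2,7}:  v_{2} + v_{7} = v_{5} — sig = ⟨2 | 1⟩
  {3,5}:  v_{3} + v_{5} = v_{2} — sig = ⟨2 | 1⟩
  {4,6}:  v_{4} + v_{6} = v_{2} — sig = ⟨2 | 1⟩
  {5,7}:  v_{5} + v_{7} = v_{1} — sig = ⟨2 | 1⟩
  {1,2}:  v_{1} + v_{2} = 2·v_{5} — sig = ⟨2 | 2⟩
  {3,6}:  v_{3} + v_{6} = 2·v_{2} — sig = ⟨2 | 2⟩
  {6,7}:  v_{6} + v_{7} = 2·v_{5} — sig = ⟨2 | 2⟩
  {1,6}:  v_{1} + v_{6} = 3·v_{5} — sig = ⟨2 | 3⟩

Signatures (|P|; sorted positive RHS coefficients), sorted:
[⟨2 | 0⟩, ⟨2 | 0⟩, ⟨2 | 1⟩, ⟨2 | 1⟩, ⟨2 | 1⟩, ⟨2 | 1⟩, ⟨2 | 1⟩, ⟨2 | 1⟩, ⟨2 | 1⟩, ⟨2 | 1⟩, ⟨2 | 2⟩, ⟨2 | 2⟩, ⟨2 | 2⟩, ⟨2 | 3⟩]


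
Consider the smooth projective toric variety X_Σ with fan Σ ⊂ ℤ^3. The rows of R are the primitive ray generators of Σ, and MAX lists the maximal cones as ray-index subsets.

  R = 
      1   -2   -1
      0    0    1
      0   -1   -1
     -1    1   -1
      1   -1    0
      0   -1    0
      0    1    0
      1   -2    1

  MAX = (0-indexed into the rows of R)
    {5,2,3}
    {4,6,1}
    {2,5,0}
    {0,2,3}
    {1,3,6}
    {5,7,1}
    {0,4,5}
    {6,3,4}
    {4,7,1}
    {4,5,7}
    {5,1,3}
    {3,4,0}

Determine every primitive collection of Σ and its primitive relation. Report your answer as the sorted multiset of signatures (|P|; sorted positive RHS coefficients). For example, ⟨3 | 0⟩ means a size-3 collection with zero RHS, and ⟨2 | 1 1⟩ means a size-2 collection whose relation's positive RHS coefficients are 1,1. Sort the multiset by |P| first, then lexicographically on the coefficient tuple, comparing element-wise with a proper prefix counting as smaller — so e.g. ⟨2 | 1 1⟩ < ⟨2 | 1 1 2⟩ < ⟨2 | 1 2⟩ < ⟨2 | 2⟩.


14 collections generate NE(X_Σ); each relation:

  {5,6}:  v_{5} + v_{6} = 0 ; sig = ⟨2 | 0⟩
  {1,2}:  v_{1} + v_{2} = v_{5} ; sig = ⟨2 | 1⟩
  {2,4}:  v_{2} + v_{4} = v_{0} ; sig = ⟨2 | 1⟩
  {3,7}:  v_{3} + v_{7} = v_{5} ; sig = ⟨2 | 1⟩
  {0,1}:  v_{0} + v_{1} = v_{4} + v_{5} ; sig = ⟨2 | 1 1⟩
  {2,6}:  v_{2} + v_{6} = v_{3} + v_{4} ; sig = ⟨2 | 1 1⟩
  {6,7}:  v_{6} + v_{7} = v_{1} + v_{4} ; sig = ⟨2 | 1 1⟩
  {0,6}:  v_{0} + v_{6} = v_{3} + 2·v_{4} ; sig = ⟨2 | 1 2⟩
  {2,7}:  v_{2} + v_{7} = v_{4} + 2·v_{5} ; sig = ⟨2 | 1 2⟩
  {0,7}:  v_{0} + v_{7} = 2·v_{4} + 2·v_{5} ; sig = ⟨2 | 2 2⟩
  {1,3,4}:  v_{1} + v_{3} + v_{4} = 0 ; sig = ⟨3 | 0⟩
  {1,4,5}:  v_{1} + v_{4} + v_{5} = v_{7} ; sig = ⟨3 | 1⟩
  {3,4,5}:  v_{3} + v_{4} + v_{5} = v_{2} ; sig = ⟨3 | 1⟩
  {0,3,5}:  v_{0} + v_{3} + v_{5} = 2·v_{2} ; sig = ⟨3 | 2⟩

Sorted signature multiset PRS(X):
    |P|=2: 10 collections, coeffs (), (1), (1), (1), (1,1), (1,1), (1,1), (1,2), (1,2), (2,2)
    |P|=3: 4 collections, coeffs (), (1), (1), (2)


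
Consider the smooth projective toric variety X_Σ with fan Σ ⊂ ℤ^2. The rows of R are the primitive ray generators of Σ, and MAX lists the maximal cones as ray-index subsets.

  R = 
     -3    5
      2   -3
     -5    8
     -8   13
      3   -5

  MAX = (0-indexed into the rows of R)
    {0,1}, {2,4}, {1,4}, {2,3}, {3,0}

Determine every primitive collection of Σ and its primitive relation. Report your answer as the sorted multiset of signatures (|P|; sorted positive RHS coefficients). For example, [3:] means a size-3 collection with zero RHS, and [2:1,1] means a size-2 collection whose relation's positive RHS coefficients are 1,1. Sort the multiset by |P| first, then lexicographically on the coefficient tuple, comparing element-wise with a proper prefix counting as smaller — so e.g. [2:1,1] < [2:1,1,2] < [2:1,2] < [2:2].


Primitive collections (5):

  {0,4}:  v_{0} + v_{4} = 0  ⇒ sig = [2:]
  {0,2}:  v_{0} + v_{2} = v_{3}  ⇒ sig = [2:1]
  {1,2}:  v_{1} + v_{2} = v_{0}  ⇒ sig = [2:1]
  {3,4}:  v_{3} + v_{4} = v_{2}  ⇒ sig = [2:1]
  {1,3}:  v_{1} + v_{3} = 2·v_{0}  ⇒ sig = [2:2]

Sorted signature multiset PRS(X):
{ [2:],  [2:1] ×3,  [2:2] }


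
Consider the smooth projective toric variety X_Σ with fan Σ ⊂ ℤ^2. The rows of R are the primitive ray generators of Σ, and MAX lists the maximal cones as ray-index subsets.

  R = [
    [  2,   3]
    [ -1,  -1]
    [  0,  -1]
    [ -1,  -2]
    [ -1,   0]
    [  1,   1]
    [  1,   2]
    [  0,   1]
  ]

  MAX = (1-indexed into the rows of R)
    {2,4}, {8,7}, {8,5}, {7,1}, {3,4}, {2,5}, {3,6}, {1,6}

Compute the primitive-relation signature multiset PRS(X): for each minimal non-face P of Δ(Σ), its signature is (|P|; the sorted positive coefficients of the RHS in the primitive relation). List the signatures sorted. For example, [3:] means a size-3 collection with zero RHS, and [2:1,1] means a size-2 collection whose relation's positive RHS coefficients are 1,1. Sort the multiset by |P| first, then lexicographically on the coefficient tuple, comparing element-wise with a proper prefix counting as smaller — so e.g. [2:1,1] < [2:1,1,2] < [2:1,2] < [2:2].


Primitive collections (20):

  P={2,6}:  v_{2} + v_{6} = 0 — sig = [2:]
  P={3,8}:  v_{3} + v_{8} = 0 — sig = [2:]
  P={4,7}:  v_{4} + v_{7} = 0 — sig = [2:]
  P={1,2}:  v_{1} + v_{2} = v_{7} — sig = [2:1]
  P={1,4}:  v_{1} + v_{4} = v_{6} — sig = [2:1]
  P={2,3}:  v_{2} + v_{3} = v_{4} — sig = [2:1]
  P={2,7}:  v_{2} + v_{7} = v_{8} — sig = [2:1]
  P={2,8}:  v_{2} + v_{8} = v_{5} — sig = [2:1]
  P={3,5}:  v_{3} + v_{5} = v_{2} — sig = [2:1]
  P={3,7}:  v_{3} + v_{7} = v_{6} — sig = [2:1]
  P={4,6}:  v_{4} + v_{6} = v_{3} — sig = [2:1]
  P={4,8}:  v_{4} + v_{8} = v_{2} — sig = [2:1]
  P={5,6}:  v_{5} + v_{6} = v_{8} — sig = [2:1]
  P={6,7}:  v_{6} + v_{7} = v_{1} — sig = [2:1]
  P={6,8}:  v_{6} + v_{8} = v_{7} — sig = [2:1]
  P={1,5}:  v_{1} + v_{5} = v_{7} + v_{8} — sig = [2:1,1]
  P={1,3}:  v_{1} + v_{3} = 2·v_{6} — sig = [2:2]
  P={1,8}:  v_{1} + v_{8} = 2·v_{7} — sig = [2:2]
  P={4,5}:  v_{4} + v_{5} = 2·v_{2} — sig = [2:2]
  P={5,7}:  v_{5} + v_{7} = 2·v_{8} — sig = [2:2]

Signatures (|P|; sorted positive RHS coefficients), sorted:
    [2:]
    [2:]
    [2:]
    [2:1]
    [2:1]
    [2:1]
    [2:1]
    [2:1]
    [2:1]
    [2:1]
    [2:1]
    [2:1]
    [2:1]
    [2:1]
    [2:1]
    [2:1,1]
    [2:2]
    [2:2]
    [2:2]
    [2:2]


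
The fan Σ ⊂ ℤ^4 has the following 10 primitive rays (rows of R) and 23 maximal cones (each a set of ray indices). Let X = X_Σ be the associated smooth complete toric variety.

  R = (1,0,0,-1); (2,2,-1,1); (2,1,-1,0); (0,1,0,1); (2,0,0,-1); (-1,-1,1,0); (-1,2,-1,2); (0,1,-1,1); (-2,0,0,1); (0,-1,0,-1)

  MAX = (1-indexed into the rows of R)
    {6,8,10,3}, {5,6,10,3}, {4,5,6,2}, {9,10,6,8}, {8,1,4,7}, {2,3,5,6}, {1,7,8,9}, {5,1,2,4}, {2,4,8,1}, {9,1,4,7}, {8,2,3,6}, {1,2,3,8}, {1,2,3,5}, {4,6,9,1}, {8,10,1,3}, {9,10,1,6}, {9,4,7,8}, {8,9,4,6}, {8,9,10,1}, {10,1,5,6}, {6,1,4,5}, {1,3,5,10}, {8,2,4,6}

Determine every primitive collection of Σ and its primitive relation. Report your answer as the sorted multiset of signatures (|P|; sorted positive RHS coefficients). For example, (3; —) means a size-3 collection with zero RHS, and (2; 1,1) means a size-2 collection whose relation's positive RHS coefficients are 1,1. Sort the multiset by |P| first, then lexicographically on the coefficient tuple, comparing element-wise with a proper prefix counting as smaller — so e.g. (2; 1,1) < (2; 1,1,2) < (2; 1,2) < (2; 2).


Primitive collections (16):

  P={4,10}:  v_{4} + v_{10} = 0  so sig = (2; —)
  P={5,9}:  v_{5} + v_{9} = 0  so sig = (2; —)
  P={2,10}:  v_{2} + v_{10} = v_{3}  so sig = (2; 1)
  P={3,4}:  v_{3} + v_{4} = v_{2}  so sig = (2; 1)
  P={3,9}:  v_{3} + v_{9} = v_{8}  so sig = (2; 1)
  P={5,8}:  v_{5} + v_{8} = v_{3}  so sig = (2; 1)
  P={2,9}:  v_{2} + v_{9} = v_{4} + v_{8}  so sig = (2; 1,1)
  P={6,7}:  v_{6} + v_{7} = v_{4} + v_{9}  so sig = (2; 1,1)
  P={5,7}:  v_{5} + v_{7} = v_{1} + v_{4} + v_{8}  so sig = (2; 1,1,1)
  P={7,10}:  v_{7} + v_{10} = v_{1} + v_{8} + v_{9}  so sig = (2; 1,1,1)
  P={3,7}:  v_{3} + v_{7} = v_{1} + v_{4} + 2·v_{8}  so sig = (2; 1,1,2)
  P={2,7}:  v_{2} + v_{7} = v_{1} + 2·v_{4} + 2·v_{8}  so sig = (2; 1,2,2)
  P={1,6,8}:  v_{1} + v_{6} + v_{8} = 0  so sig = (3; —)
  P={1,3,6}:  v_{1} + v_{3} + v_{6} = v_{5}  so sig = (3; 1)
  P={1,2,6}:  v_{1} + v_{2} + v_{6} = v_{4} + v_{5}  so sig = (3; 1,1)
  P={1,4,8,9}:  v_{1} + v_{4} + v_{8} + v_{9} = v_{7}  so sig = (4; 1)

Sorted signature multiset PRS(X):
[(2; —), (2; —), (2; 1), (2; 1), (2; 1), (2; 1), (2; 1,1), (2; 1,1), (2; 1,1,1), (2; 1,1,1), (2; 1,1,2), (2; 1,2,2), (3; —), (3; 1), (3; 1,1), (4; 1)]


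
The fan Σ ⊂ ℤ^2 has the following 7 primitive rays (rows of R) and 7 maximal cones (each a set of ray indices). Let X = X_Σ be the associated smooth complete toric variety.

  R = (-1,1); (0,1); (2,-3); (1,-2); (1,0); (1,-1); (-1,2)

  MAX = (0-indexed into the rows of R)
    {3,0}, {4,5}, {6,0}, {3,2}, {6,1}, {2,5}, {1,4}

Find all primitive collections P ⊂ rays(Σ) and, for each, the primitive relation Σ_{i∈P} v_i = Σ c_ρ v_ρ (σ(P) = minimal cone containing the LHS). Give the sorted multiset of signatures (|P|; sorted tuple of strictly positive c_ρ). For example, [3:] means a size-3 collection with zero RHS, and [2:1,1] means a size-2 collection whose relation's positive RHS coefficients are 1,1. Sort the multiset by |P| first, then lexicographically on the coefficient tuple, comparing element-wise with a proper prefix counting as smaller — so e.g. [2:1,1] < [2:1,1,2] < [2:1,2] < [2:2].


Primitive collections (14):

  P = {0,5}:  v_{0} + v_{5} = 0  ⟹  sig = [2:]
  P = {3,6}:  v_{3} + v_{6} = 0  ⟹  sig = [2:]
  P = {0,1}:  v_{0} + v_{1} = v_{6}  ⟹  sig = [2:1]
  P = {0,2}:  v_{0} + v_{2} = v_{3}  ⟹  sig = [2:1]
  P = {0,4}:  v_{0} + v_{4} = v_{1}  ⟹  sig = [2:1]
  P = {1,3}:  v_{1} + v_{3} = v_{5}  ⟹  sig = [2:1]
  P = {1,5}:  v_{1} + v_{5} = v_{4}  ⟹  sig = [2:1]
  P = {2,6}:  v_{2} + v_{6} = v_{5}  ⟹  sig = [2:1]
  P = {3,5}:  v_{3} + v_{5} = v_{2}  ⟹  sig = [2:1]
  P = {5,6}:  v_{5} + v_{6} = v_{1}  ⟹  sig = [2:1]
  P = {1,2}:  v_{1} + v_{2} = 2·v_{5}  ⟹  sig = [2:2]
  P = {3,4}:  v_{3} + v_{4} = 2·v_{5}  ⟹  sig = [2:2]
  P = {4,6}:  v_{4} + v_{6} = 2·v_{1}  ⟹  sig = [2:2]
  P = {2,4}:  v_{2} + v_{4} = 3·v_{5}  ⟹  sig = [2:3]

so the primitive-relation signature multiset is
[[2:], [2:], [2:1], [2:1], [2:1], [2:1], [2:1], [2:1], [2:1], [2:1], [2:2], [2:2], [2:2], [2:3]]


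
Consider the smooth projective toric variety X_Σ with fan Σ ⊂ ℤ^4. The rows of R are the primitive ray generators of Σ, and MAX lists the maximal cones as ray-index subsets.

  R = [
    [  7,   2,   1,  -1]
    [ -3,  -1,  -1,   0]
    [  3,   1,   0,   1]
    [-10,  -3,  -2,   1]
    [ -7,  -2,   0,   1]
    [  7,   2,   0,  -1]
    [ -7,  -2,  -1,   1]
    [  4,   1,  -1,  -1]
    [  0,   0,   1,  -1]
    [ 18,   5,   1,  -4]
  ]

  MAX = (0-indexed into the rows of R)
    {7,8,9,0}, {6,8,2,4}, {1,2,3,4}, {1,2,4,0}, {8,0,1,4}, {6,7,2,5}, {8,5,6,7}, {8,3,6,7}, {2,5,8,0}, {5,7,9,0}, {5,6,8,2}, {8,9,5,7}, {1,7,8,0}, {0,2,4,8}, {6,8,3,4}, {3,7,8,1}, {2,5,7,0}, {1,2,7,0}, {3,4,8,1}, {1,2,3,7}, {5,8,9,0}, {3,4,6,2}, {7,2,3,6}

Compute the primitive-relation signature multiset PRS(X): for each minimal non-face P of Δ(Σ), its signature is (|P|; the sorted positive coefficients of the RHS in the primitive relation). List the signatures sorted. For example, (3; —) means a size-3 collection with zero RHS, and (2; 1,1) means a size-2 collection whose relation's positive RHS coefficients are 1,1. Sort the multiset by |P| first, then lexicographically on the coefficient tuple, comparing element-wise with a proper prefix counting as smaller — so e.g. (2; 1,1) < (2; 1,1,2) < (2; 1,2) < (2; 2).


Minimal non-faces — 16 found among 10 rays, 23 max cones:

  {0,6}:  v_{0} + v_{6} = 0  →  sig = (2; —)
  {4,5}:  v_{4} + v_{5} = 0  →  sig = (2; —)
  {0,3}:  v_{0} + v_{3} = v_{1}  →  sig = (2; 1)
  {1,5}:  v_{1} + v_{5} = v_{7}  →  sig = (2; 1)
  {1,6}:  v_{1} + v_{6} = v_{3}  →  sig = (2; 1)
  {4,7}:  v_{4} + v_{7} = v_{1}  →  sig = (2; 1)
  {3,5}:  v_{3} + v_{5} = v_{6} + v_{7}  →  sig = (2; 1,1)
  {4,9}:  v_{4} + v_{9} = v_{0} + v_{7} + v_{8}  →  sig = (2; 1,1,1)
  {6,9}:  v_{6} + v_{9} = v_{5} + v_{7} + v_{8}  →  sig = (2; 1,1,1)
  {1,9}:  v_{1} + v_{9} = v_{0} + 2·v_{7} + v_{8}  →  sig = (2; 1,1,2)
  {2,9}:  v_{2} + v_{9} = v_{0} + 2·v_{5}  →  sig = (2; 1,2)
  {3,9}:  v_{3} + v_{9} = 2·v_{7} + v_{8}  →  sig = (2; 1,2)
  {1,2,8}:  v_{1} + v_{2} + v_{8} = 0  →  sig = (3; —)
  {2,3,8}:  v_{2} + v_{3} + v_{8} = v_{6}  →  sig = (3; 1)
  {2,7,8}:  v_{2} + v_{7} + v_{8} = v_{5}  →  sig = (3; 1)
  {0,5,7,8}:  v_{0} + v_{5} + v_{7} + v_{8} = v_{9}  →  sig = (4; 1)

Hence PRS(X_Σ) =
{ (2; —) ×2,  (2; 1) ×4,  (2; 1,1),  (2; 1,1,1) ×2,  (2; 1,1,2),  (2; 1,2) ×2,  (3; —),  (3; 1) ×2,  (4; 1) }


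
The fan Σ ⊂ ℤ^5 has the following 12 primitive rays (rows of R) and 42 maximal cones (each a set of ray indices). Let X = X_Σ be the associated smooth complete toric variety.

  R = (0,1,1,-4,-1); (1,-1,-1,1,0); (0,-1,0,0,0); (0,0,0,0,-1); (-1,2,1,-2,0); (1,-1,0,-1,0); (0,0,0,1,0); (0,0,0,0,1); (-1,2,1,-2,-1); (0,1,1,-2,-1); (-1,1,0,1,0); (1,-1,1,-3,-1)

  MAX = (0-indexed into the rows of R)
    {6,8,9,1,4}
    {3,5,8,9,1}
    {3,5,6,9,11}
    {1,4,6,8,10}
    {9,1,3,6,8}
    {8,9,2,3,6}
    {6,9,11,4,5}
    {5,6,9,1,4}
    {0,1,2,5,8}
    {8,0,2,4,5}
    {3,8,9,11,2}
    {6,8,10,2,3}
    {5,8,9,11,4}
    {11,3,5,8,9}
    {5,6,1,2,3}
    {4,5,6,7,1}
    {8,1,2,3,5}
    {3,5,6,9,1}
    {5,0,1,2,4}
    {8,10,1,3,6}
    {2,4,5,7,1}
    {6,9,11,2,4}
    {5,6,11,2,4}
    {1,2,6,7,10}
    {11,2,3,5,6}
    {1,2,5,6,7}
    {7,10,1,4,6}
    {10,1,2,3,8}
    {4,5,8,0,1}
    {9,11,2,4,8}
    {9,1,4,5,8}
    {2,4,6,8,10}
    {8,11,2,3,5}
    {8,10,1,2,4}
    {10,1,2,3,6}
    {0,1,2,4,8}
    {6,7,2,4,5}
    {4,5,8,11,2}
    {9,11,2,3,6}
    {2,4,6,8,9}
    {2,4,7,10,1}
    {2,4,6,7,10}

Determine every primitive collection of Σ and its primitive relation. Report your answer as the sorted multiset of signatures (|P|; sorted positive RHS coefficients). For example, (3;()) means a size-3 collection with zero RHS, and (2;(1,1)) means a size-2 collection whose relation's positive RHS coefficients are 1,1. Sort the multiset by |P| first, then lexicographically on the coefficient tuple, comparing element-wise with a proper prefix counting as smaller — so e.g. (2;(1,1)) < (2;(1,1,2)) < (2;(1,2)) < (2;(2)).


Primitive collections (22):

  {3,7}:  v_{3} + v_{7} = 0  so sig = (2;())
  {5,10}:  v_{5} + v_{10} = 0  so sig = (2;())
  {3,4}:  v_{3} + v_{4} = v_{8}  so sig = (2;(1))
  {7,8}:  v_{7} + v_{8} = v_{4}  so sig = (2;(1))
  {0,6}:  v_{0} + v_{6} = v_{5} + v_{8}  so sig = (2;(1,1))
  {9,10}:  v_{9} + v_{10} = v_{6} + v_{8}  so sig = (2;(1,1))
  {10,11}:  v_{10} + v_{11} = v_{2} + v_{9}  so sig = (2;(1,1))
  {7,9}:  v_{7} + v_{9} = v_{4} + v_{5} + v_{6}  so sig = (2;(1,1,1))
  {0,10}:  v_{0} + v_{10} = v_{1} + v_{2} + v_{4} + v_{8}  so sig = (2;(1,1,1,1))
  {0,3}:  v_{0} + v_{3} = v_{1} + v_{2} + v_{5} + 2·v_{8}  so sig = (2;(1,1,1,2))
  {0,7}:  v_{0} + v_{7} = v_{1} + v_{2} + 2·v_{4} + v_{5}  so sig = (2;(1,1,1,2))
  {7,11}:  v_{7} + v_{11} = v_{2} + v_{4} + 2·v_{5} + v_{6}  so sig = (2;(1,1,1,2))
  {1,11}:  v_{1} + v_{11} = v_{3} + 2·v_{5}  so sig = (2;(1,2))
  {0,11}:  v_{0} + v_{11} = v_{2} + 3·v_{5} + 2·v_{8}  so sig = (2;(1,2,3))
  {0,9}:  v_{0} + v_{9} = 2·v_{5} + 2·v_{8}  so sig = (2;(2,2))
  {2,5,9}:  v_{2} + v_{5} + v_{9} = v_{11}  so sig = (3;(1))
  {5,6,8}:  v_{5} + v_{6} + v_{8} = v_{9}  so sig = (3;(1))
  {1,2,9}:  v_{1} + v_{2} + v_{9} = v_{3} + v_{5}  so sig = (3;(1,1))
  {6,8,11}:  v_{6} + v_{8} + v_{11} = v_{2} + 2·v_{9}  so sig = (3;(1,2))
  {1,2,4,6}:  v_{1} + v_{2} + v_{4} + v_{6} = 0  so sig = (4;())
  {1,2,6,8}:  v_{1} + v_{2} + v_{6} + v_{8} = v_{3}  so sig = (4;(1))
  {1,2,4,5,8}:  v_{1} + v_{2} + v_{4} + v_{5} + v_{8} = v_{0}  so sig = (5;(1))

Hence PRS(X_Σ) =
{ (2;()) ×2,  (2;(1)) ×2,  (2;(1,1)) ×3,  (2;(1,1,1)),  (2;(1,1,1,1)),  (2;(1,1,1,2)) ×3,  (2;(1,2)),  (2;(1,2,3)),  (2;(2,2)),  (3;(1)) ×2,  (3;(1,1)),  (3;(1,2)),  (4;()),  (4;(1)),  (5;(1)) }


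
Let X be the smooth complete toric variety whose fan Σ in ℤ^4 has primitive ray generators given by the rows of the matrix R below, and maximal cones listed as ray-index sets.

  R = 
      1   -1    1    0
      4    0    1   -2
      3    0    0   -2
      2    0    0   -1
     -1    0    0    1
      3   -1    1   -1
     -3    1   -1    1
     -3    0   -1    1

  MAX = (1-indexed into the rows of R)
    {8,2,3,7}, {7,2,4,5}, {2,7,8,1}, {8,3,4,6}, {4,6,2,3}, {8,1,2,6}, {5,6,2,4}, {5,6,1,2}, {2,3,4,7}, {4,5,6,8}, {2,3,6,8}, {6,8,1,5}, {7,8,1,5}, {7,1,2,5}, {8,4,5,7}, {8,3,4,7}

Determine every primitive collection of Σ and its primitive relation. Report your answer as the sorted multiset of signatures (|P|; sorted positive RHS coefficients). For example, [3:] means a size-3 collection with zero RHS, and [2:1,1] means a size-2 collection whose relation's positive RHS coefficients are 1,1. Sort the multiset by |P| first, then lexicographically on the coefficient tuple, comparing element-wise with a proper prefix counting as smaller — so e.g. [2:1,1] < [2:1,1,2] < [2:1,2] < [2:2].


6 minimal non-faces of Δ(Σ) (on 8 rays):

  {6,7}:  v_{6} + v_{7} = 0  so sig = [2:]
  {1,4}:  v_{1} + v_{4} = v_{6}  so sig = [2:1]
  {3,5}:  v_{3} + v_{5} = v_{4}  so sig = [2:1]
  {1,3}:  v_{1} + v_{3} = v_{2} + v_{6} + v_{8}  so sig = [2:1,1,1]
  {2,5,8}:  v_{2} + v_{5} + v_{8} = 0  so sig = [3:]
  {2,4,8}:  v_{2} + v_{4} + v_{8} = v_{3}  so sig = [3:1]

so the primitive-relation signature multiset is
    |P|=2: 4 collections, coeffs (), (1), (1), (1,1,1)
    |P|=3: 2 collections, coeffs (), (1)


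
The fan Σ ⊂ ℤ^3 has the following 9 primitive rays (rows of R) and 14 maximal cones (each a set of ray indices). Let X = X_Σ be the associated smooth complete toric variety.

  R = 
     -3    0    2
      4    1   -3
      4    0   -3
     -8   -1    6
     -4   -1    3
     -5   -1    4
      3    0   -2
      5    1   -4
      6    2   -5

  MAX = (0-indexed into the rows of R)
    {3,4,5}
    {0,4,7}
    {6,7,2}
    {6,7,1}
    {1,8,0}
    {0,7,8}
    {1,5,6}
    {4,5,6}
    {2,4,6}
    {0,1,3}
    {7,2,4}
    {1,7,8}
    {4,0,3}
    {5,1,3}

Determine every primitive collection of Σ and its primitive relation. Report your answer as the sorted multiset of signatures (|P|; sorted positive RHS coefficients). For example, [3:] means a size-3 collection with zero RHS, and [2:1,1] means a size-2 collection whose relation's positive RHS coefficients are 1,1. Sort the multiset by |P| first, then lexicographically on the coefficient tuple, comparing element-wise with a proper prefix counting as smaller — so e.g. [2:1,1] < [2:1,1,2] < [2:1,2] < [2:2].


Σ has 17 primitive collections:

  P = {0,6}:  v_{0} + v_{6} = 0  ⟹  sig = [2:]
  P = {1,4}:  v_{1} + v_{4} = 0  ⟹  sig = [2:]
  P = {5,7}:  v_{5} + v_{7} = 0  ⟹  sig = [2:]
  P = {0,5}:  v_{0} + v_{5} = v_{3}  ⟹  sig = [2:1]
  P = {2,3}:  v_{2} + v_{3} = v_{4}  ⟹  sig = [2:1]
  P = {3,6}:  v_{3} + v_{6} = v_{5}  ⟹  sig = [2:1]
  P = {3,7}:  v_{3} + v_{7} = v_{0}  ⟹  sig = [2:1]
  P = {0,2}:  v_{0} + v_{2} = v_{4} + v_{7}  ⟹  sig = [2:1,1]
  P = {1,2}:  v_{1} + v_{2} = v_{6} + v_{7}  ⟹  sig = [2:1,1]
  P = {2,5}:  v_{2} + v_{5} = v_{4} + v_{6}  ⟹  sig = [2:1,1]
  P = {4,8}:  v_{4} + v_{8} = v_{0} + v_{7}  ⟹  sig = [2:1,1]
  P = {5,8}:  v_{5} + v_{8} = v_{0} + v_{1}  ⟹  sig = [2:1,1]
  P = {6,8}:  v_{6} + v_{8} = v_{1} + v_{7}  ⟹  sig = [2:1,1]
  P = {3,8}:  v_{3} + v_{8} = 2·v_{0} + v_{1}  ⟹  sig = [2:1,2]
  P = {2,8}:  v_{2} + v_{8} = 2·v_{7}  ⟹  sig = [2:2]
  P = {0,1,7}:  v_{0} + v_{1} + v_{7} = v_{8}  ⟹  sig = [3:1]
  P = {4,6,7}:  v_{4} + v_{6} + v_{7} = v_{2}  ⟹  sig = [3:1]

Hence PRS(X_Σ) =
    |P|=2: 15 collections, coeffs (), (), (), (1), (1), (1), (1), (1,1), (1,1), (1,1), (1,1), (1,1), (1,1), (1,2), (2)
    |P|=3: 2 collections, coeffs (1), (1)


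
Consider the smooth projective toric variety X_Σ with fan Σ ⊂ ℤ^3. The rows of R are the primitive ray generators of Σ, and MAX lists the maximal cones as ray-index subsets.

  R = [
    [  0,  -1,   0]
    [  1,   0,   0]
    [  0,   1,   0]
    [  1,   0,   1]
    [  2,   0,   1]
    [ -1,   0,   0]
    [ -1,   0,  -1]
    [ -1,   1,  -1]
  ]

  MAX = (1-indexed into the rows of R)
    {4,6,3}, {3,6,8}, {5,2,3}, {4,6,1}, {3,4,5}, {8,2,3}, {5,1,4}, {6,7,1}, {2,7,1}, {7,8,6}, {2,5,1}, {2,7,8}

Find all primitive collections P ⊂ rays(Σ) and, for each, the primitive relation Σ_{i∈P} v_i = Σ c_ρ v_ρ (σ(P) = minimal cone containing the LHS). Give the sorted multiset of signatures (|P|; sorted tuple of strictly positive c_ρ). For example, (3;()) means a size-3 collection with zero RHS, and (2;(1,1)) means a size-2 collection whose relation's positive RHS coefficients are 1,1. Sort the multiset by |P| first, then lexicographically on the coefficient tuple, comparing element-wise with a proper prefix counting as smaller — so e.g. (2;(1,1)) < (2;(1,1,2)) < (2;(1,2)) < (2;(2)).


The 10 primitive collections of Σ (r=8, n=3):

  • {1,3}:  v_{1} + v_{3} = 0  ⇒ sig = (2;())
  • {2,6}:  v_{2} + v_{6} = 0  ⇒ sig = (2;())
  • {4,7}:  v_{4} + v_{7} = 0  ⇒ sig = (2;())
  • {1,8}:  v_{1} + v_{8} = v_{7}  ⇒ sig = (2;(1))
  • {2,4}:  v_{2} + v_{4} = v_{5}  ⇒ sig = (2;(1))
  • {3,7}:  v_{3} + v_{7} = v_{8}  ⇒ sig = (2;(1))
  • {4,8}:  v_{4} + v_{8} = v_{3}  ⇒ sig = (2;(1))
  • {5,6}:  v_{5} + v_{6} = v_{4}  ⇒ sig = (2;(1))
  • {5,7}:  v_{5} + v_{7} = v_{2}  ⇒ sig = (2;(1))
  • {5,8}:  v_{5} + v_{8} = v_{2} + v_{3}  ⇒ sig = (2;(1,1))

Hence PRS(X_Σ) =
    (2;())
    (2;())
    (2;())
    (2;(1))
    (2;(1))
    (2;(1))
    (2;(1))
    (2;(1))
    (2;(1))
    (2;(1,1))


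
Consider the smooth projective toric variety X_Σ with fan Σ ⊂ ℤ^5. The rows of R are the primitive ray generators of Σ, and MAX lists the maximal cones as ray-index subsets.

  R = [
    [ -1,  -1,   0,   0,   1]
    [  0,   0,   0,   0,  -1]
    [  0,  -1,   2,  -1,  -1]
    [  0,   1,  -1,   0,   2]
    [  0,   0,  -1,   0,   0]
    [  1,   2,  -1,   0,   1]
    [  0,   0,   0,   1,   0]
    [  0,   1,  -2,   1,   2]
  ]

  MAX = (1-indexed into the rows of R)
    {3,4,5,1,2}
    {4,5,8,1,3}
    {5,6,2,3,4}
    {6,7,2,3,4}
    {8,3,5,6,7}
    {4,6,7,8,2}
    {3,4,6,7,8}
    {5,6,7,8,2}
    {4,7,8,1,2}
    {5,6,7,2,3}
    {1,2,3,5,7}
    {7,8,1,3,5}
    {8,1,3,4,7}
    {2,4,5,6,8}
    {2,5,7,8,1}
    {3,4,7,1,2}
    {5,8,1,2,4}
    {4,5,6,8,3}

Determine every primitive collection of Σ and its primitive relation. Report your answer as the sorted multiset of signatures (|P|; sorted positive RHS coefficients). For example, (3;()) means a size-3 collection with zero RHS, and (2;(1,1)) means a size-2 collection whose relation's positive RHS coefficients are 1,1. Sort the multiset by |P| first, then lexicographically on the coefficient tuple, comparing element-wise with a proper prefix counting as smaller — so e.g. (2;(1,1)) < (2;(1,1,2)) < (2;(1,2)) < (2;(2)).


|primitive collections| = 3. Relations:

  P = {1,6}:  v_{1} + v_{6} = v_{4}  so sig = (2;(1))
  P = {2,3,8}:  v_{2} + v_{3} + v_{8} = 0  so sig = (3;())
  P = {4,5,7}:  v_{4} + v_{5} + v_{7} = v_{8}  so sig = (3;(1))

Signatures (|P|; sorted positive RHS coefficients), sorted:
    (2;(1))
    (3;())
    (3;(1))


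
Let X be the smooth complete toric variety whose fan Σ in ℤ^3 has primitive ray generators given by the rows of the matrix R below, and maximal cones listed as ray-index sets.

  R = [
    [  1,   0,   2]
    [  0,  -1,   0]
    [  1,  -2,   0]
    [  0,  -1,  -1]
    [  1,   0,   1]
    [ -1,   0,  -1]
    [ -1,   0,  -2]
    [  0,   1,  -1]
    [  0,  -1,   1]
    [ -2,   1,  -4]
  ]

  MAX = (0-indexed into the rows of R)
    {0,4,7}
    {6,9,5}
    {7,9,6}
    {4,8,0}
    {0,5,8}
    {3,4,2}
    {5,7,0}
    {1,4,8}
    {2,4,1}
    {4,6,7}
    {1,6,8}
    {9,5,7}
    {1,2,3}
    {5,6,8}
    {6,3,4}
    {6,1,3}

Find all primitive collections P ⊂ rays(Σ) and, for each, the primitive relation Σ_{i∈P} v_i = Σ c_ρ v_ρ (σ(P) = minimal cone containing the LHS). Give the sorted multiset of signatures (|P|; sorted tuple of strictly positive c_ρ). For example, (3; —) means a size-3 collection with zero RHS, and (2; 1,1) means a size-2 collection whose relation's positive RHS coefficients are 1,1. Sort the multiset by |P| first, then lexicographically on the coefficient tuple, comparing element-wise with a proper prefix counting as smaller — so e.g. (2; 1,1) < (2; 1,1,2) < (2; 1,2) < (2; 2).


|primitive collections| = 25. Relations:

  P={0,6}:  v_{0} + v_{6} = 0 — sig = (2; —)
  P={4,5}:  v_{4} + v_{5} = 0 — sig = (2; —)
  P={7,8}:  v_{7} + v_{8} = 0 — sig = (2; —)
  P={0,1}:  v_{0} + v_{1} = v_{4} + v_{8} — sig = (2; 1,1)
  P={0,3}:  v_{0} + v_{3} = v_{1} + v_{4} — sig = (2; 1,1)
  P={0,9}:  v_{0} + v_{9} = v_{5} + v_{7} — sig = (2; 1,1)
  P={1,5}:  v_{1} + v_{5} = v_{6} + v_{8} — sig = (2; 1,1)
  P={1,7}:  v_{1} + v_{7} = v_{4} + v_{6} — sig = (2; 1,1)
  P={2,5}:  v_{2} + v_{5} = v_{1} + v_{3} — sig = (2; 1,1)
  P={3,5}:  v_{3} + v_{5} = v_{1} + v_{6} — sig = (2; 1,1)
  P={4,9}:  v_{4} + v_{9} = v_{6} + v_{7} — sig = (2; 1,1)
  P={8,9}:  v_{8} + v_{9} = v_{5} + v_{6} — sig = (2; 1,1)
  P={2,7}:  v_{2} + v_{7} = v_{3} + 2·v_{4} + v_{6} — sig = (2; 1,1,2)
  P={2,9}:  v_{2} + v_{9} = v_{3} + v_{4} + 2·v_{6} — sig = (2; 1,1,2)
  P={2,8}:  v_{2} + v_{8} = 3·v_{1} + v_{4} — sig = (2; 1,3)
  P={3,9}:  v_{3} + v_{9} = v_{4} + 3·v_{6} — sig = (2; 1,3)
  P={1,9}:  v_{1} + v_{9} = 2·v_{6} — sig = (2; 2)
  P={2,6}:  v_{2} + v_{6} = 2·v_{3} — sig = (2; 2)
  P={3,8}:  v_{3} + v_{8} = 2·v_{1} — sig = (2; 2)
  P={0,2}:  v_{0} + v_{2} = 2·v_{1} + 2·v_{4} — sig = (2; 2,2)
  P={3,7}:  v_{3} + v_{7} = 2·v_{4} + 2·v_{6} — sig = (2; 2,2)
  P={1,3,4}:  v_{1} + v_{3} + v_{4} = v_{2} — sig = (3; 1)
  P={1,4,6}:  v_{1} + v_{4} + v_{6} = v_{3} — sig = (3; 1)
  P={4,6,8}:  v_{4} + v_{6} + v_{8} = v_{1} — sig = (3; 1)
  P={5,6,7}:  v_{5} + v_{6} + v_{7} = v_{9} — sig = (3; 1)

Sorted signature multiset PRS(X):
[(2; —), (2; —), (2; —), (2; 1,1), (2; 1,1), (2; 1,1), (2; 1,1), (2; 1,1), (2; 1,1), (2; 1,1), (2; 1,1), (2; 1,1), (2; 1,1,2), (2; 1,1,2), (2; 1,3), (2; 1,3), (2; 2), (2; 2), (2; 2), (2; 2,2), (2; 2,2), (3; 1), (3; 1), (3; 1), (3; 1)]


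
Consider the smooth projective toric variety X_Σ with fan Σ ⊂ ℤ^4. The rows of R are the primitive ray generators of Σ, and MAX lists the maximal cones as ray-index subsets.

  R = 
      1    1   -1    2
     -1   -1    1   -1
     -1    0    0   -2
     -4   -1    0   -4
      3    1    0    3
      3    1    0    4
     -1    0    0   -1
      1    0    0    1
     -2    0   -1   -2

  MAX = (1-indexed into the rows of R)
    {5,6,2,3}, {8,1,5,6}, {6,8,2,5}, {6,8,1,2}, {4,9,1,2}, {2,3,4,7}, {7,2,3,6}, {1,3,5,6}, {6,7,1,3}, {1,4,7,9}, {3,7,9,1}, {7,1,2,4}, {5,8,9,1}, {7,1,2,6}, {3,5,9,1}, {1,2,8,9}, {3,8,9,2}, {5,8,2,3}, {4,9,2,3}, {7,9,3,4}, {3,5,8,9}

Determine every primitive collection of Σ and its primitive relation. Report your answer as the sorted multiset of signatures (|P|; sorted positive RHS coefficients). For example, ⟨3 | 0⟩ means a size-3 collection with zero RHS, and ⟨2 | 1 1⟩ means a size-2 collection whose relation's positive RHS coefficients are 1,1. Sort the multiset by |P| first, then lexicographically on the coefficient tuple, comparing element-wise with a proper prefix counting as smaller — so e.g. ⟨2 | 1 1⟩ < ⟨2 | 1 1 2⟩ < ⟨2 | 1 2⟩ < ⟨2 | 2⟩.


Minimal non-faces — 13 found among 9 rays, 21 max cones:

  {7,8}:  v_{7} + v_{8} = 0  so sig = ⟨2 | 0⟩
  {4,5}:  v_{4} + v_{5} = v_{7}  so sig = ⟨2 | 1⟩
  {6,9}:  v_{6} + v_{9} = v_{1}  so sig = ⟨2 | 1⟩
  {4,8}:  v_{4} + v_{8} = v_{2} + v_{9}  so sig = ⟨2 | 1 1⟩
  {5,7}:  v_{5} + v_{7} = v_{3} + v_{6}  so sig = ⟨2 | 1 1⟩
  {4,6}:  v_{4} + v_{6} = v_{1} + v_{2} + v_{7}  so sig = ⟨2 | 1 1 1⟩
  {2,5,9}:  v_{2} + v_{5} + v_{9} = 0  so sig = ⟨3 | 0⟩
  {1,2,3}:  v_{1} + v_{2} + v_{3} = v_{7}  so sig = ⟨3 | 1⟩
  {1,2,5}:  v_{1} + v_{2} + v_{5} = v_{6}  so sig = ⟨3 | 1⟩
  {2,7,9}:  v_{2} + v_{7} + v_{9} = v_{4}  so sig = ⟨3 | 1⟩
  {3,6,8}:  v_{3} + v_{6} + v_{8} = v_{5}  so sig = ⟨3 | 1⟩
  {1,3,8}:  v_{1} + v_{3} + v_{8} = v_{5} + v_{9}  so sig = ⟨3 | 1 1⟩
  {1,3,4}:  v_{1} + v_{3} + v_{4} = 2·v_{7} + v_{9}  so sig = ⟨3 | 1 2⟩

Sorted signature multiset PRS(X):
    ⟨2 | 0⟩
    ⟨2 | 1⟩
    ⟨2 | 1⟩
    ⟨2 | 1 1⟩
    ⟨2 | 1 1⟩
    ⟨2 | 1 1 1⟩
    ⟨3 | 0⟩
    ⟨3 | 1⟩
    ⟨3 | 1⟩
    ⟨3 | 1⟩
    ⟨3 | 1⟩
    ⟨3 | 1 1⟩
    ⟨3 | 1 2⟩


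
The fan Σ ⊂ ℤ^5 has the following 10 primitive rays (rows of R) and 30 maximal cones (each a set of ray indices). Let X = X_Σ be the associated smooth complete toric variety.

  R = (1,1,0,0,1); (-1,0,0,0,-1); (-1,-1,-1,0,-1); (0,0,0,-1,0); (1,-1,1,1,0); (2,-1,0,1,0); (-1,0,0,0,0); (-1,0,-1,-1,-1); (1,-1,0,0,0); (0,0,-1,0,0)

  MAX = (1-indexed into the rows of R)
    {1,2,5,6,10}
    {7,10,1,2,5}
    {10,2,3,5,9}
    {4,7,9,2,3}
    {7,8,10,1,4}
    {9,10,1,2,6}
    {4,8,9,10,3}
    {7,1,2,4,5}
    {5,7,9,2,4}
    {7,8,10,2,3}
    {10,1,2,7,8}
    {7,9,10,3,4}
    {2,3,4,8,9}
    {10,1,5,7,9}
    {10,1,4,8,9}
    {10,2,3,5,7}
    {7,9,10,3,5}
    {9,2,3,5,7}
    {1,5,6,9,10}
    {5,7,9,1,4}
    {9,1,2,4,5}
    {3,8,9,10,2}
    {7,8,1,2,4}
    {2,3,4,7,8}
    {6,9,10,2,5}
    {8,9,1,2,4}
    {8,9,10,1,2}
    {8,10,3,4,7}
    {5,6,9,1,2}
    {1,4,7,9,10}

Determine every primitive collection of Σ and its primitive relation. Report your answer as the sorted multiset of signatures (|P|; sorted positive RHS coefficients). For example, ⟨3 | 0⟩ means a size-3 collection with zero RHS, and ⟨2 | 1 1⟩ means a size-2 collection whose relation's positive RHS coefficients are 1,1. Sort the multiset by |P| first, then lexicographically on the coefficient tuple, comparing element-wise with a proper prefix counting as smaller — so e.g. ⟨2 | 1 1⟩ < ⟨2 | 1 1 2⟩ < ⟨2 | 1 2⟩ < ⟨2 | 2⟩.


Σ has 13 primitive collections:

  P={1,3}:  v_{1} + v_{3} = v_{10}  so sig = ⟨2 | 1⟩
  P={5,8}:  v_{5} + v_{8} = v_{2} + v_{9}  so sig = ⟨2 | 1 1⟩
  P={6,7}:  v_{6} + v_{7} = v_{5} + v_{10}  so sig = ⟨2 | 1 1⟩
  P={3,6}:  v_{3} + v_{6} = v_{2} + v_{5} + v_{9} + 2·v_{10}  so sig = ⟨2 | 1 1 1 2⟩
  P={4,6}:  v_{4} + v_{6} = v_{1} + v_{2} + 2·v_{9}  so sig = ⟨2 | 1 1 2⟩
  P={6,8}:  v_{6} + v_{8} = v_{1} + 2·v_{2} + 2·v_{9} + v_{10}  so sig = ⟨2 | 1 1 2 2⟩
  P={2,4,10}:  v_{2} + v_{4} + v_{10} = v_{8}  so sig = ⟨3 | 1⟩
  P={4,5,10}:  v_{4} + v_{5} + v_{10} = v_{9}  so sig = ⟨3 | 1⟩
  P={7,8,9}:  v_{7} + v_{8} + v_{9} = v_{3} + v_{4}  so sig = ⟨3 | 1 1⟩
  P={3,4,5}:  v_{3} + v_{4} + v_{5} = v_{2} + v_{7} + 2·v_{9}  so sig = ⟨3 | 1 1 2⟩
  P={1,2,7,9}:  v_{1} + v_{2} + v_{7} + v_{9} = 0  so sig = ⟨4 | 0⟩
  P={2,7,9,10}:  v_{2} + v_{7} + v_{9} + v_{10} = v_{3}  so sig = ⟨4 | 1⟩
  P={1,2,5,9,10}:  v_{1} + v_{2} + v_{5} + v_{9} + v_{10} = v_{6}  so sig = ⟨5 | 1⟩

Sorted signature multiset PRS(X):
[⟨2 | 1⟩, ⟨2 | 1 1⟩, ⟨2 | 1 1⟩, ⟨2 | 1 1 1 2⟩, ⟨2 | 1 1 2⟩, ⟨2 | 1 1 2 2⟩, ⟨3 | 1⟩, ⟨3 | 1⟩, ⟨3 | 1 1⟩, ⟨3 | 1 1 2⟩, ⟨4 | 0⟩, ⟨4 | 1⟩, ⟨5 | 1⟩]


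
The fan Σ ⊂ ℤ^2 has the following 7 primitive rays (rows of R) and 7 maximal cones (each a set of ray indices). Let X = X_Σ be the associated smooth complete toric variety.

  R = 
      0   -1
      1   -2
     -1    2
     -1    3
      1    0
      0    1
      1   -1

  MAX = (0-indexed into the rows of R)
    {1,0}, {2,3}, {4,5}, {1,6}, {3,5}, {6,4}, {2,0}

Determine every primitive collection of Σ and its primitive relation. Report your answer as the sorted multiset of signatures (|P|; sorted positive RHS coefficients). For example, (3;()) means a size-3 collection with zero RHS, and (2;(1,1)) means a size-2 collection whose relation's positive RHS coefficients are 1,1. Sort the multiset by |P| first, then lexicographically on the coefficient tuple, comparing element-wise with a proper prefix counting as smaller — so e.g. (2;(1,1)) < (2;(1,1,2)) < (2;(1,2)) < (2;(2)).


Primitive collections (14):

  {0,5}:  v_{0} + v_{5} = 0 — sig = (2;())
  {1,2}:  v_{1} + v_{2} = 0 — sig = (2;())
  {0,3}:  v_{0} + v_{3} = v_{2} — sig = (2;(1))
  {0,4}:  v_{0} + v_{4} = v_{6} — sig = (2;(1))
  {0,6}:  v_{0} + v_{6} = v_{1} — sig = (2;(1))
  {1,3}:  v_{1} + v_{3} = v_{5} — sig = (2;(1))
  {1,5}:  v_{1} + v_{5} = v_{6} — sig = (2;(1))
  {2,5}:  v_{2} + v_{5} = v_{3} — sig = (2;(1))
  {2,6}:  v_{2} + v_{6} = v_{5} — sig = (2;(1))
  {5,6}:  v_{5} + v_{6} = v_{4} — sig = (2;(1))
  {1,4}:  v_{1} + v_{4} = 2·v_{6} — sig = (2;(2))
  {2,4}:  v_{2} + v_{4} = 2·v_{5} — sig = (2;(2))
  {3,6}:  v_{3} + v_{6} = 2·v_{5} — sig = (2;(2))
  {3,4}:  v_{3} + v_{4} = 3·v_{5} — sig = (2;(3))

Signatures (|P|; sorted positive RHS coefficients), sorted:
    (2;())
    (2;())
    (2;(1))
    (2;(1))
    (2;(1))
    (2;(1))
    (2;(1))
    (2;(1))
    (2;(1))
    (2;(1))
    (2;(2))
    (2;(2))
    (2;(2))
    (2;(3))


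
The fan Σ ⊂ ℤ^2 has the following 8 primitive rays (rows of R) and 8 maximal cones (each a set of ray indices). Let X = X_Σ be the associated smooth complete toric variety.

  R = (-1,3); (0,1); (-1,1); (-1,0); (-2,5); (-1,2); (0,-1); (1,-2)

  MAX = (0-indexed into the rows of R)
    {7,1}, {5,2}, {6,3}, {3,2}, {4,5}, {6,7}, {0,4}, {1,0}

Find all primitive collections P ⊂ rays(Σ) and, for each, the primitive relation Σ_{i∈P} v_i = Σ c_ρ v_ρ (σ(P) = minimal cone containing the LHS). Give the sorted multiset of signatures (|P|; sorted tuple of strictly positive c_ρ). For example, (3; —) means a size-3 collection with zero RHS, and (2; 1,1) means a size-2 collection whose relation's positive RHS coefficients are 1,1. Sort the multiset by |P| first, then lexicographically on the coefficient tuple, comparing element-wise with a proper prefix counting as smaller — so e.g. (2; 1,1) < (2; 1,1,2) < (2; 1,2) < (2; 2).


|primitive collections| = 20. Relations:

  P={1,6}:  v_{1} + v_{6} = 0  →  sig = (2; —)
  P={5,7}:  v_{5} + v_{7} = 0  →  sig = (2; —)
  P={0,5}:  v_{0} + v_{5} = v_{4}  →  sig = (2; 1)
  P={0,6}:  v_{0} + v_{6} = v_{5}  →  sig = (2; 1)
  P={0,7}:  v_{0} + v_{7} = v_{1}  →  sig = (2; 1)
  P={1,2}:  v_{1} + v_{2} = v_{5}  →  sig = (2; 1)
  P={1,3}:  v_{1} + v_{3} = v_{2}  →  sig = (2; 1)
  P={1,5}:  v_{1} + v_{5} = v_{0}  →  sig = (2; 1)
  P={2,6}:  v_{2} + v_{6} = v_{3}  →  sig = (2; 1)
  P={2,7}:  v_{2} + v_{7} = v_{6}  →  sig = (2; 1)
  P={4,7}:  v_{4} + v_{7} = v_{0}  →  sig = (2; 1)
  P={5,6}:  v_{5} + v_{6} = v_{2}  →  sig = (2; 1)
  P={0,3}:  v_{0} + v_{3} = v_{2} + v_{5}  →  sig = (2; 1,1)
  P={3,4}:  v_{3} + v_{4} = v_{2} + 2·v_{5}  →  sig = (2; 1,2)
  P={0,2}:  v_{0} + v_{2} = 2·v_{5}  →  sig = (2; 2)
  P={1,4}:  v_{1} + v_{4} = 2·v_{0}  →  sig = (2; 2)
  P={3,5}:  v_{3} + v_{5} = 2·v_{2}  →  sig = (2; 2)
  P={3,7}:  v_{3} + v_{7} = 2·v_{6}  →  sig = (2; 2)
  P={4,6}:  v_{4} + v_{6} = 2·v_{5}  →  sig = (2; 2)
  P={2,4}:  v_{2} + v_{4} = 3·v_{5}  →  sig = (2; 3)

Sorted signature multiset PRS(X):
{ (2; —) ×2,  (2; 1) ×10,  (2; 1,1),  (2; 1,2),  (2; 2) ×5,  (2; 3) }
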